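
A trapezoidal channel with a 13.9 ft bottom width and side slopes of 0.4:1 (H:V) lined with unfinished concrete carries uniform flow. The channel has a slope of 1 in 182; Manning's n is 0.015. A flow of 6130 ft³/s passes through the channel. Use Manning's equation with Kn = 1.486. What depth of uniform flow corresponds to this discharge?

Manning's equation rearranged: A R^(2/3) = nQ / (1.486·√S) = 0.015 × 6130 / (1.486 × √0.005495) = 834.8.
At y = 11.8 ft: A R^(2/3) = 691.9 — too small.
At y = 13.2 ft: A R^(2/3) = 834.2 — close enough.

y_n = 13.2 ft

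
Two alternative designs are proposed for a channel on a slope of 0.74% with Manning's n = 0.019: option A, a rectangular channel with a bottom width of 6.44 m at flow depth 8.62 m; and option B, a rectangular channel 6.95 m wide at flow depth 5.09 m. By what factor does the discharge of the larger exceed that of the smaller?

1.71

Channel A: Flow area A = b·y = 6.44 × 8.62 = 55.51 m². Wetted perimeter P = b + 2y = 6.44 + 2×8.62 = 23.68 m. Hydraulic radius R = A/P = 55.51/23.68 = 2.344 m. Q_A = (1/0.019)·55.51·2.344^(2/3)·√0.0074 = 443.5 m³/s.
Channel B: Flow area A = b·y = 6.95 × 5.09 = 35.38 m². Wetted perimeter P = b + 2y = 6.95 + 2×5.09 = 17.13 m. Hydraulic radius R = A/P = 35.38/17.13 = 2.065 m. Q_B = (1/0.019)·35.38·2.065^(2/3)·√0.0074 = 259.7 m³/s.
The larger discharge is 443.5 m³/s and the smaller is 259.7 m³/s; the ratio is 1.71.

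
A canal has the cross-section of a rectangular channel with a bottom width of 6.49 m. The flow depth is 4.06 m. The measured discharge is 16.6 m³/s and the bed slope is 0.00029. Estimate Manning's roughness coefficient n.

n = 0.0401

Flow area A = b·y = 6.49 × 4.06 = 26.35 m². Wetted perimeter P = b + 2y = 6.49 + 2×4.06 = 14.61 m.
Hydraulic radius R = A/P = 26.35/14.61 = 1.804 m.
Rearranging Manning's equation: n = (1/Q) A R^(2/3) S^(1/2) = (1/16.6) × 26.35 × 1.804^(2/3) × √0.00029 = 0.0401.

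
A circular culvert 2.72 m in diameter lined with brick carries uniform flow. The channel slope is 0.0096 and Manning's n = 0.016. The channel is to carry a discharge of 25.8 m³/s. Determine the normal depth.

y_n = 2.09 m

Manning's equation rearranged: A R^(2/3) = nQ / (1·√S) = 0.016 × 25.8 / (√0.0096) = 4.213.
Trying y = 1.58 m: A R^(2/3) = 2.871 — too small.
Trying y = 2.34 m: A R^(2/3) = 4.67 — too large.
Trying y = 2.09 m: A R^(2/3) = 4.211 — matches.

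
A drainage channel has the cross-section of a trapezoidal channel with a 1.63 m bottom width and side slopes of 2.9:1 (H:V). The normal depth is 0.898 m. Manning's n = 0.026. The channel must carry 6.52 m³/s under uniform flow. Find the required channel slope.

S = 0.0046

With bottom width b = 1.63 m and side slope z = 2.9: A = (b + zy)y = (1.63 + 2.9×0.898)×0.898 = 3.802 m²; P = b + 2y√(1+z²) = 1.63 + 2×0.898×3.068 = 7.139 m.
Hydraulic radius R = A/P = 3.802/7.139 = 0.5326 m.
From Manning's equation, S = [nQ / (1 A R^(2/3))]² = [0.026 × 6.52 / (1 × 3.802 × 0.5326^(2/3))]² = 0.0046.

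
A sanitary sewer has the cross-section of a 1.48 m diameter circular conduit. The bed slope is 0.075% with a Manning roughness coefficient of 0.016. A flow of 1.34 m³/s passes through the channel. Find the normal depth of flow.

y_n = 1.08 m

Manning's equation rearranged: A R^(2/3) = nQ / (1·√S) = 0.016 × 1.34 / (√0.00075) = 0.7829.
Trying y = 0.831 m: A R^(2/3) = 0.5369 — short.
Trying y = 1.08 m: A R^(2/3) = 0.7825 — close enough.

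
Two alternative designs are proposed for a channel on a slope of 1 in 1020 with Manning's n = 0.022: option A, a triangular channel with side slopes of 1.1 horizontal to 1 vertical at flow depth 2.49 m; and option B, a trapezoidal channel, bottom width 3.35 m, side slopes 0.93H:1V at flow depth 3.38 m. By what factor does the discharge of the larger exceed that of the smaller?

Channel A: For a triangular section with side slope z = 1.1: A = zy² = 1.1×2.49² = 6.82 m²; P = 2y√(1+z²) = 2×2.49×1.487 = 7.403 m. Hydraulic radius R = A/P = 6.82/7.403 = 0.9212 m. Q_A = (1/0.022)·6.82·0.9212^(2/3)·√0.0009804 = 9.19 m³/s.
Channel B: With bottom width b = 3.35 m and side slope z = 0.93: A = (b + zy)y = (3.35 + 0.93×3.38)×3.38 = 21.95 m²; P = b + 2y√(1+z²) = 3.35 + 2×3.38×1.366 = 12.58 m. Hydraulic radius R = A/P = 21.95/12.58 = 1.744 m. Q_B = (1/0.022)·21.95·1.744^(2/3)·√0.0009804 = 45.27 m³/s.
The larger discharge is 45.27 m³/s and the smaller is 9.19 m³/s; the ratio is 4.93.

4.93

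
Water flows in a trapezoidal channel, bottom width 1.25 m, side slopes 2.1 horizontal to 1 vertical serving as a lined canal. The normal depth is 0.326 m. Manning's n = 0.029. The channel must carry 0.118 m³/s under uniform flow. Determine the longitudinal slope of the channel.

S = 0.000211

With bottom width b = 1.25 m and side slope z = 2.1: A = (b + zy)y = (1.25 + 2.1×0.326)×0.326 = 0.6307 m²; P = b + 2y√(1+z²) = 1.25 + 2×0.326×2.326 = 2.767 m.
Hydraulic radius R = A/P = 0.6307/2.767 = 0.228 m.
From Manning's equation, S = [nQ / (1 A R^(2/3))]² = [0.029 × 0.118 / (1 × 0.6307 × 0.228^(2/3))]² = 0.000211.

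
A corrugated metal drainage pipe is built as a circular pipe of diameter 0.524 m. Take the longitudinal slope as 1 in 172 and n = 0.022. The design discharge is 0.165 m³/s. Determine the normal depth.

y_n = 0.373 m

Manning's equation rearranged: A R^(2/3) = nQ / (1·√S) = 0.022 × 0.165 / (√0.005814) = 0.04761.
Try y = 0.473 m: A R^(2/3) = 0.05935 — too large.
Try y = 0.277 m: A R^(2/3) = 0.03053 — too small.
Try y = 0.373 m: A R^(2/3) = 0.04759 — ≈ 0.04761.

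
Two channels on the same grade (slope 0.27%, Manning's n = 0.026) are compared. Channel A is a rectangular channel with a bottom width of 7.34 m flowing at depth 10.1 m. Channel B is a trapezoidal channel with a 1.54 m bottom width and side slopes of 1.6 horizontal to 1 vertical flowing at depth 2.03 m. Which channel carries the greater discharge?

Channel A: Flow area A = b·y = 7.34 × 10.1 = 74.13 m². Wetted perimeter P = b + 2y = 7.34 + 2×10.1 = 27.54 m. Hydraulic radius R = A/P = 74.13/27.54 = 2.692 m. Q_A = (1/0.026)·74.13·2.692^(2/3)·√0.0027 = 286.7 m³/s.
Channel B: With bottom width b = 1.54 m and side slope z = 1.6: A = (b + zy)y = (1.54 + 1.6×2.03)×2.03 = 9.72 m²; P = b + 2y√(1+z²) = 1.54 + 2×2.03×1.887 = 9.2 m. Hydraulic radius R = A/P = 9.72/9.2 = 1.056 m. Q_B = (1/0.026)·9.72·1.056^(2/3)·√0.0027 = 20.15 m³/s.
Q_A = 286.7 m³/s vs Q_B = 20.15 m³/s, so channel A carries more.

channel A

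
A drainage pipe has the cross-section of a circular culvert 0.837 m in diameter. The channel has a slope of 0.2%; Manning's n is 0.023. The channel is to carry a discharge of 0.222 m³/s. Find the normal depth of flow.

y_n = 0.462 m

Manning's equation rearranged: A R^(2/3) = nQ / (1·√S) = 0.023 × 0.222 / (√0.002) = 0.1142.
Trying y = 0.507 m: A R^(2/3) = 0.1322 — over.
Trying y = 0.34 m: A R^(2/3) = 0.06722 — short.
Trying y = 0.462 m: A R^(2/3) = 0.1142 — matches.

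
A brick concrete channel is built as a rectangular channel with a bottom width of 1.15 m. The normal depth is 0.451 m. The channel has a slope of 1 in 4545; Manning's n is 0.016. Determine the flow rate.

Flow area A = b·y = 1.15 × 0.451 = 0.5186 m². Wetted perimeter P = b + 2y = 1.15 + 2×0.451 = 2.052 m.
Hydraulic radius R = A/P = 0.5186/2.052 = 0.2528 m.
Manning's equation: Q = (1/n) A R^(2/3) S^(1/2) = (1/0.016) × 0.5186 × 0.2528^(2/3) × 0.00022^(1/2) = 0.192 m³/s.

Q = 0.192 m³/s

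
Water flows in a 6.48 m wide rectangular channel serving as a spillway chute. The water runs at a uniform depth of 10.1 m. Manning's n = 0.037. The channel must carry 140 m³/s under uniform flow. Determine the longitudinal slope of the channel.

Flow area A = b·y = 6.48 × 10.1 = 65.45 m². Wetted perimeter P = b + 2y = 6.48 + 2×10.1 = 26.68 m.
Hydraulic radius R = A/P = 65.45/26.68 = 2.453 m.
From Manning's equation, S = [nQ / (1 A R^(2/3))]² = [0.037 × 140 / (1 × 65.45 × 2.453^(2/3))]² = 0.00189.

S = 0.00189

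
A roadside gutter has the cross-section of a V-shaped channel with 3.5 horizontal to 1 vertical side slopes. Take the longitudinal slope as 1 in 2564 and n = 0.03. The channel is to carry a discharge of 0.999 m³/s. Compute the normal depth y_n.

y_n = 0.878 m

Manning's equation rearranged: A R^(2/3) = nQ / (1·√S) = 0.03 × 0.999 / (√0.00039) = 1.518.
Trying y = 1.09 m: A R^(2/3) = 2.703 — high.
Trying y = 0.716 m: A R^(2/3) = 0.8813 — low.
Trying y = 0.878 m: A R^(2/3) = 1.518 — close enough.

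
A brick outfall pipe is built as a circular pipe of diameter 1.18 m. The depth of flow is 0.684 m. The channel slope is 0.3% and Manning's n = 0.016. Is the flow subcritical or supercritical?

For a circular section of diameter D = 1.18 m at depth y = 0.684 m, the central angle is θ = 2 arccos(1 − 2y/D) = 3.462 rad. Then A = (D²/8)(θ − sin θ) = 0.6572 m² and P = Dθ/2 = 2.042 m.
Hydraulic radius R = A/P = 0.6572/2.042 = 0.3218 m.
V = (1/n) R^(2/3) √S = (1/0.016) × 0.3218^(2/3) × √0.003 = 1.608 m/s. Hydraulic depth D_h = A/T = 0.6572/1.165 = 0.5642 m.
Froude number Fr = V/√(g·D_h) = 1.608/√(9.81×0.5642) = 0.683, which is less than 1, so the flow is subcritical.

subcritical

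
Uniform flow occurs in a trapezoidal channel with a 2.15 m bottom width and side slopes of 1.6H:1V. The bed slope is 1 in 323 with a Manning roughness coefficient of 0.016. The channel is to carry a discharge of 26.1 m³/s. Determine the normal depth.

Manning's equation rearranged: A R^(2/3) = nQ / (1·√S) = 0.016 × 26.1 / (√0.003096) = 7.505.
Try y = 1.46 m: A R^(2/3) = 5.9 — short.
Try y = 1.64 m: A R^(2/3) = 7.507 — matches.

y_n = 1.64 m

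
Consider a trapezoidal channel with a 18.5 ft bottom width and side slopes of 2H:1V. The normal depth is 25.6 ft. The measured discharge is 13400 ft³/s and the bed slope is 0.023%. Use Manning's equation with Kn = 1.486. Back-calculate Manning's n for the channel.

n = 0.0169

With bottom width b = 18.5 ft and side slope z = 2: A = (b + zy)y = (18.5 + 2×25.6)×25.6 = 1784 ft²; P = b + 2y√(1+z²) = 18.5 + 2×25.6×2.236 = 133 ft.
Hydraulic radius R = A/P = 1784/133 = 13.42 ft.
Rearranging Manning's equation: n = (1.486/Q) A R^(2/3) S^(1/2) = (1.486/13400) × 1784 × 13.42^(2/3) × √0.00023 = 0.0169.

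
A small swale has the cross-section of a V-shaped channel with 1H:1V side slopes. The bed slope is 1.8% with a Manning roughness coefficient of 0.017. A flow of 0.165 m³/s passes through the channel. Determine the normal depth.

Manning's equation rearranged: A R^(2/3) = nQ / (1·√S) = 0.017 × 0.165 / (√0.018) = 0.02091.
Try y = 0.27 m: A R^(2/3) = 0.01523 — low.
Try y = 0.344 m: A R^(2/3) = 0.02905 — high.
Try y = 0.304 m: A R^(2/3) = 0.02089 — ≈ 0.02091.

y_n = 0.304 m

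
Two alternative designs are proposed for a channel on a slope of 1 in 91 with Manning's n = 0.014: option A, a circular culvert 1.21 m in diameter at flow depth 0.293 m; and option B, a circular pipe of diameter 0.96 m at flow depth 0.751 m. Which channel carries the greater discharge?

Channel A: For a circular section of diameter D = 1.21 m at depth y = 0.293 m, the central angle is θ = 2 arccos(1 − 2y/D) = 2.058 rad. Then A = (D²/8)(θ − sin θ) = 0.2149 m² and P = Dθ/2 = 1.245 m. Hydraulic radius R = A/P = 0.2149/1.245 = 0.1726 m. Q_A = (1/0.014)·0.2149·0.1726^(2/3)·√0.01099 = 0.4989 m³/s.
Channel B: For a circular section of diameter D = 0.96 m at depth y = 0.751 m, the central angle is θ = 2 arccos(1 − 2y/D) = 4.341 rad. Then A = (D²/8)(θ − sin θ) = 0.6075 m² and P = Dθ/2 = 2.084 m. Hydraulic radius R = A/P = 0.6075/2.084 = 0.2915 m. Q_B = (1/0.014)·0.6075·0.2915^(2/3)·√0.01099 = 2 m³/s.
Q_A = 0.4989 m³/s vs Q_B = 2 m³/s, so channel B carries more.

channel B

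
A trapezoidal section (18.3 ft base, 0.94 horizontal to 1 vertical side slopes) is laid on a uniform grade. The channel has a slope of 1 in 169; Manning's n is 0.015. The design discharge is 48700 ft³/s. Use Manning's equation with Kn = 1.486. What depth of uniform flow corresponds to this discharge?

Manning's equation rearranged: A R^(2/3) = nQ / (1.486·√S) = 0.015 × 48700 / (1.486 × √0.005917) = 6391.
Trying y = 19.3 ft: A R^(2/3) = 3236 — short.
Trying y = 26.9 ft: A R^(2/3) = 6391 — ≈ 6391.

y_n = 26.9 ft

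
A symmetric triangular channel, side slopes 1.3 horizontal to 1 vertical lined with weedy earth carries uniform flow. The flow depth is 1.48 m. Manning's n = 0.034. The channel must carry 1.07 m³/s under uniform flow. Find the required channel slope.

For a triangular section with side slope z = 1.3: A = zy² = 1.3×1.48² = 2.848 m²; P = 2y√(1+z²) = 2×1.48×1.64 = 4.855 m.
Hydraulic radius R = A/P = 2.848/4.855 = 0.5865 m.
From Manning's equation, S = [nQ / (1 A R^(2/3))]² = [0.034 × 1.07 / (1 × 2.848 × 0.5865^(2/3))]² = 0.000332.

S = 0.000332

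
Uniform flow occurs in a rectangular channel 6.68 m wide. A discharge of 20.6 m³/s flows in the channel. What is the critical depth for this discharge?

y_c = 0.99 m

For a rectangular channel, critical depth y_c = (q²/g)^(1/3) where q = Q/b = 20.6/6.68 = 3.084 m²/s.
So y_c = (3.084²/9.81)^(1/3) = 0.99 m.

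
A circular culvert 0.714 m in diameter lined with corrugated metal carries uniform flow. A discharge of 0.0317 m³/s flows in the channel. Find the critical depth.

y_c = 0.106 m

At critical depth, Q² T / (g A³) = 1, i.e. A³/T = Q²/g = 0.0317²/9.81 = 0.0001024.
Trying y = 0.128 m: A³/T = 0.0002112 — over.
Trying y = 0.09 m: A³/T = 0.00005276 — short.
Trying y = 0.106 m: A³/T = 0.0001006 — close enough.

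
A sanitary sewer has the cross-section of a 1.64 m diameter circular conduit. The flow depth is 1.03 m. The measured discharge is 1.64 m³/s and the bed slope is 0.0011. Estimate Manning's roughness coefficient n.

For a circular section of diameter D = 1.64 m at depth y = 1.03 m, the central angle is θ = 2 arccos(1 − 2y/D) = 3.66 rad. Then A = (D²/8)(θ − sin θ) = 1.397 m² and P = Dθ/2 = 3.001 m.
Hydraulic radius R = A/P = 1.397/3.001 = 0.4655 m.
Rearranging Manning's equation: n = (1/Q) A R^(2/3) S^(1/2) = (1/1.64) × 1.397 × 0.4655^(2/3) × √0.0011 = 0.017.

n = 0.017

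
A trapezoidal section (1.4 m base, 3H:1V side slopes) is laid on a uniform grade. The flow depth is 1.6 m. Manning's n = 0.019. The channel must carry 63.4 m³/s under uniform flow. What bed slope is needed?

With bottom width b = 1.4 m and side slope z = 3: A = (b + zy)y = (1.4 + 3×1.6)×1.6 = 9.92 m²; P = b + 2y√(1+z²) = 1.4 + 2×1.6×3.162 = 11.52 m.
Hydraulic radius R = A/P = 9.92/11.52 = 0.8612 m.
From Manning's equation, S = [nQ / (1 A R^(2/3))]² = [0.019 × 63.4 / (1 × 9.92 × 0.8612^(2/3))]² = 0.018.

S = 0.018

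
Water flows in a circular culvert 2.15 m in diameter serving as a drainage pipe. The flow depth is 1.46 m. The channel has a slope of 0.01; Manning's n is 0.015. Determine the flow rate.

For a circular section of diameter D = 2.15 m at depth y = 1.46 m, the central angle is θ = 2 arccos(1 − 2y/D) = 3.874 rad. Then A = (D²/8)(θ − sin θ) = 2.625 m² and P = Dθ/2 = 4.165 m.
Hydraulic radius R = A/P = 2.625/4.165 = 0.6303 m.
Manning's equation: Q = (1/n) A R^(2/3) S^(1/2) = (1/0.015) × 2.625 × 0.6303^(2/3) × 0.01^(1/2) = 12.9 m³/s.

Q = 12.9 m³/s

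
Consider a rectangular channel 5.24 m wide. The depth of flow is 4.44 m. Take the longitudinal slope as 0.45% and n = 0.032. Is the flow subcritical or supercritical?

subcritical

Flow area A = b·y = 5.24 × 4.44 = 23.27 m². Wetted perimeter P = b + 2y = 5.24 + 2×4.44 = 14.12 m.
Hydraulic radius R = A/P = 23.27/14.12 = 1.648 m.
V = (1/n) R^(2/3) √S = (1/0.032) × 1.648^(2/3) × √0.0045 = 2.924 m/s. Hydraulic depth D_h = A/T = 23.27/5.24 = 4.44 m.
Froude number Fr = V/√(g·D_h) = 2.924/√(9.81×4.44) = 0.443, which is less than 1, so the flow is subcritical.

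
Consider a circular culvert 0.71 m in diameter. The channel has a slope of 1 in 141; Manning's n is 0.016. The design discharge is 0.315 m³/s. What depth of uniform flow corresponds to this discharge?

y_n = 0.346 m

Manning's equation rearranged: A R^(2/3) = nQ / (1·√S) = 0.016 × 0.315 / (√0.007092) = 0.05985.
Try y = 0.43 m: A R^(2/3) = 0.08522 — high.
Try y = 0.346 m: A R^(2/3) = 0.05984 — ≈ 0.05985.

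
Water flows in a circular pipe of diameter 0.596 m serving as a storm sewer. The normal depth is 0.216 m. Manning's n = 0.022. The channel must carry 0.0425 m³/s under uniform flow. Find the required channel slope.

For a circular section of diameter D = 0.596 m at depth y = 0.216 m, the central angle is θ = 2 arccos(1 − 2y/D) = 2.584 rad. Then A = (D²/8)(θ − sin θ) = 0.09124 m² and P = Dθ/2 = 0.7701 m.
Hydraulic radius R = A/P = 0.09124/0.7701 = 0.1185 m.
From Manning's equation, S = [nQ / (1 A R^(2/3))]² = [0.022 × 0.0425 / (1 × 0.09124 × 0.1185^(2/3))]² = 0.0018.

S = 0.0018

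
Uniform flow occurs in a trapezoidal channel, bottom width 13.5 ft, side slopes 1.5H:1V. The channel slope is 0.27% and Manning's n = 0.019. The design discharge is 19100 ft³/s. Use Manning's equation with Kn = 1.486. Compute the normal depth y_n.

y_n = 21.3 ft

Manning's equation rearranged: A R^(2/3) = nQ / (1.486·√S) = 0.019 × 19100 / (1.486 × √0.0027) = 4700.
Try y = 25.5 ft: A R^(2/3) = 7113 — too large.
Try y = 18.2 ft: A R^(2/3) = 3304 — too small.
Try y = 21.3 ft: A R^(2/3) = 4707 — ≈ 4700.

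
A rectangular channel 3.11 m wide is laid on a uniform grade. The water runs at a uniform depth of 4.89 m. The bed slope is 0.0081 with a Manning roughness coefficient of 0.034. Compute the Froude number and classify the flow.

subcritical

Flow area A = b·y = 3.11 × 4.89 = 15.21 m². Wetted perimeter P = b + 2y = 3.11 + 2×4.89 = 12.89 m.
Hydraulic radius R = A/P = 15.21/12.89 = 1.18 m.
V = (1/n) R^(2/3) √S = (1/0.034) × 1.18^(2/3) × √0.0081 = 2.956 m/s. Hydraulic depth D_h = A/T = 15.21/3.11 = 4.89 m.
Froude number Fr = V/√(g·D_h) = 2.956/√(9.81×4.89) = 0.427, which is less than 1, so the flow is subcritical.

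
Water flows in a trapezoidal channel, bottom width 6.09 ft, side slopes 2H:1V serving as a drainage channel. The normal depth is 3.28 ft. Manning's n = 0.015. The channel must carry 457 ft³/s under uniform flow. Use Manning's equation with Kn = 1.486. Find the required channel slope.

S = 0.00491

With bottom width b = 6.09 ft and side slope z = 2: A = (b + zy)y = (6.09 + 2×3.28)×3.28 = 41.49 ft²; P = b + 2y√(1+z²) = 6.09 + 2×3.28×2.236 = 20.76 ft.
Hydraulic radius R = A/P = 41.49/20.76 = 1.999 ft.
From Manning's equation, S = [nQ / (1.486 A R^(2/3))]² = [0.015 × 457 / (1.486 × 41.49 × 1.999^(2/3))]² = 0.00491.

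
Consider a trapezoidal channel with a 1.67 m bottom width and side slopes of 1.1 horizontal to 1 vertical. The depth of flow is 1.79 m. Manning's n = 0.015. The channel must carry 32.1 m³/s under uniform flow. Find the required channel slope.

With bottom width b = 1.67 m and side slope z = 1.1: A = (b + zy)y = (1.67 + 1.1×1.79)×1.79 = 6.514 m²; P = b + 2y√(1+z²) = 1.67 + 2×1.79×1.487 = 6.992 m.
Hydraulic radius R = A/P = 6.514/6.992 = 0.9316 m.
From Manning's equation, S = [nQ / (1 A R^(2/3))]² = [0.015 × 32.1 / (1 × 6.514 × 0.9316^(2/3))]² = 0.00601.

S = 0.00601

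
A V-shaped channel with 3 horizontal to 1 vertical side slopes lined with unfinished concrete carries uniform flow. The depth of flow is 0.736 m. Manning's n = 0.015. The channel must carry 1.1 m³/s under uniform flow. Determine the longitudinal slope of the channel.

For a triangular section with side slope z = 3: A = zy² = 3×0.736² = 1.625 m²; P = 2y√(1+z²) = 2×0.736×3.162 = 4.655 m.
Hydraulic radius R = A/P = 1.625/4.655 = 0.3491 m.
From Manning's equation, S = [nQ / (1 A R^(2/3))]² = [0.015 × 1.1 / (1 × 1.625 × 0.3491^(2/3))]² = 0.000419.

S = 0.000419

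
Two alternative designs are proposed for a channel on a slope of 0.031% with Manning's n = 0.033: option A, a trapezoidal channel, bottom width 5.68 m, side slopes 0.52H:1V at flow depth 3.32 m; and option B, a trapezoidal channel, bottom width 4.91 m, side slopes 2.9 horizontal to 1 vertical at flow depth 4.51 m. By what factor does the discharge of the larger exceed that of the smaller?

Channel A: With bottom width b = 5.68 m and side slope z = 0.52: A = (b + zy)y = (5.68 + 0.52×3.32)×3.32 = 24.59 m²; P = b + 2y√(1+z²) = 5.68 + 2×3.32×1.127 = 13.16 m. Hydraulic radius R = A/P = 24.59/13.16 = 1.868 m. Q_A = (1/0.033)·24.59·1.868^(2/3)·√0.00031 = 19.9 m³/s.
Channel B: With bottom width b = 4.91 m and side slope z = 2.9: A = (b + zy)y = (4.91 + 2.9×4.51)×4.51 = 81.13 m²; P = b + 2y√(1+z²) = 4.91 + 2×4.51×3.068 = 32.58 m. Hydraulic radius R = A/P = 81.13/32.58 = 2.49 m. Q_B = (1/0.033)·81.13·2.49^(2/3)·√0.00031 = 79.53 m³/s.
The larger discharge is 79.53 m³/s and the smaller is 19.9 m³/s; the ratio is 4.

4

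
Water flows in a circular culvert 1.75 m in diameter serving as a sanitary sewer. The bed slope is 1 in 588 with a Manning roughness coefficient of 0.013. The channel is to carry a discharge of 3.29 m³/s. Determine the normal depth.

y_n = 1.13 m

Manning's equation rearranged: A R^(2/3) = nQ / (1·√S) = 0.013 × 3.29 / (√0.001701) = 1.037.
Try y = 0.791 m: A R^(2/3) = 0.5819 — short.
Try y = 1.44 m: A R^(2/3) = 1.391 — over.
Try y = 1.13 m: A R^(2/3) = 1.039 — close enough.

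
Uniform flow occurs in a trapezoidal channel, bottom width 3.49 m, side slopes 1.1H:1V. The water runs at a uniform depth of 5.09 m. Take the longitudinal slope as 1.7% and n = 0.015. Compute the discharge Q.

Q = 738 m³/s

With bottom width b = 3.49 m and side slope z = 1.1: A = (b + zy)y = (3.49 + 1.1×5.09)×5.09 = 46.26 m²; P = b + 2y√(1+z²) = 3.49 + 2×5.09×1.487 = 18.62 m.
Hydraulic radius R = A/P = 46.26/18.62 = 2.484 m.
Manning's equation: Q = (1/n) A R^(2/3) S^(1/2) = (1/0.015) × 46.26 × 2.484^(2/3) × 0.017^(1/2) = 738 m³/s.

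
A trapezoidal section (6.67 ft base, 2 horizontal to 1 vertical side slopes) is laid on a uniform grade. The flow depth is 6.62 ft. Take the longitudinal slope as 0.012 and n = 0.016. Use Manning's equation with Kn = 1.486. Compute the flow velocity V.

With bottom width b = 6.67 ft and side slope z = 2: A = (b + zy)y = (6.67 + 2×6.62)×6.62 = 131.8 ft²; P = b + 2y√(1+z²) = 6.67 + 2×6.62×2.236 = 36.28 ft.
Hydraulic radius R = A/P = 131.8/36.28 = 3.633 ft.
From Manning's equation, V = (1.486/n) R^(2/3) S^(1/2) = (1.486/0.016) × 3.633^(2/3) × 0.012^(1/2) = 24 ft/s.

V = 24 ft/s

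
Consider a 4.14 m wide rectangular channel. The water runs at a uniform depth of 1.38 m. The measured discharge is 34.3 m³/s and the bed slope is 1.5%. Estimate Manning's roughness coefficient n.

n = 0.018

Flow area A = b·y = 4.14 × 1.38 = 5.713 m². Wetted perimeter P = b + 2y = 4.14 + 2×1.38 = 6.9 m.
Hydraulic radius R = A/P = 5.713/6.9 = 0.828 m.
Rearranging Manning's equation: n = (1/Q) A R^(2/3) S^(1/2) = (1/34.3) × 5.713 × 0.828^(2/3) × √0.015 = 0.018.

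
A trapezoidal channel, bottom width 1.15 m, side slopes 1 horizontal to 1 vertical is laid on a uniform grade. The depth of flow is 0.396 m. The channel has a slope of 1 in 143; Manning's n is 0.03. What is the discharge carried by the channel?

Q = 0.712 m³/s

With bottom width b = 1.15 m and side slope z = 1: A = (b + zy)y = (1.15 + 1×0.396)×0.396 = 0.6122 m²; P = b + 2y√(1+z²) = 1.15 + 2×0.396×1.414 = 2.27 m.
Hydraulic radius R = A/P = 0.6122/2.27 = 0.2697 m.
Manning's equation: Q = (1/n) A R^(2/3) S^(1/2) = (1/0.03) × 0.6122 × 0.2697^(2/3) × 0.006993^(1/2) = 0.712 m³/s.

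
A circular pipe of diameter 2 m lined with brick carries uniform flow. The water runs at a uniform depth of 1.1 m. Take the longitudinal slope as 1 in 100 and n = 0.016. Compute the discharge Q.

Q = 7.24 m³/s

For a circular section of diameter D = 2 m at depth y = 1.1 m, the central angle is θ = 2 arccos(1 − 2y/D) = 3.342 rad. Then A = (D²/8)(θ − sin θ) = 1.77 m² and P = Dθ/2 = 3.342 m.
Hydraulic radius R = A/P = 1.77/3.342 = 0.5298 m.
Manning's equation: Q = (1/n) A R^(2/3) S^(1/2) = (1/0.016) × 1.77 × 0.5298^(2/3) × 0.01^(1/2) = 7.24 m³/s.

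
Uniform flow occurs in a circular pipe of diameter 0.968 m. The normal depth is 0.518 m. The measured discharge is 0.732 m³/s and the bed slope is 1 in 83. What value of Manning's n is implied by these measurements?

For a circular section of diameter D = 0.968 m at depth y = 0.518 m, the central angle is θ = 2 arccos(1 − 2y/D) = 3.282 rad. Then A = (D²/8)(θ − sin θ) = 0.4009 m² and P = Dθ/2 = 1.589 m.
Hydraulic radius R = A/P = 0.4009/1.589 = 0.2523 m.
Rearranging Manning's equation: n = (1/Q) A R^(2/3) S^(1/2) = (1/0.732) × 0.4009 × 0.2523^(2/3) × √0.01205 = 0.024.

n = 0.024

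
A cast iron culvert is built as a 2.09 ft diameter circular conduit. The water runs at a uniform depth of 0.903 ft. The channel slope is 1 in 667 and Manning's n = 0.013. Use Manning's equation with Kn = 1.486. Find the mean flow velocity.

V = 2.69 ft/s

For a circular section of diameter D = 2.09 ft at depth y = 0.903 ft, the central angle is θ = 2 arccos(1 − 2y/D) = 2.869 rad. Then A = (D²/8)(θ − sin θ) = 1.419 ft² and P = Dθ/2 = 2.998 ft.
Hydraulic radius R = A/P = 1.419/2.998 = 0.4735 ft.
From Manning's equation, V = (1.486/n) R^(2/3) S^(1/2) = (1.486/0.013) × 0.4735^(2/3) × 0.001499^(1/2) = 2.69 ft/s.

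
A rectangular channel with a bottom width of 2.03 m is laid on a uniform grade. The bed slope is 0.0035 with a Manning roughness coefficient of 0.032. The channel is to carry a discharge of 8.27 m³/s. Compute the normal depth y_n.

Manning's equation rearranged: A R^(2/3) = nQ / (1·√S) = 0.032 × 8.27 / (√0.0035) = 4.473.
Try y = 1.92 m: A R^(2/3) = 2.966 — low.
Try y = 3.42 m: A R^(2/3) = 5.896 — high.
Try y = 2.7 m: A R^(2/3) = 4.475 — ≈ 4.473.

y_n = 2.7 m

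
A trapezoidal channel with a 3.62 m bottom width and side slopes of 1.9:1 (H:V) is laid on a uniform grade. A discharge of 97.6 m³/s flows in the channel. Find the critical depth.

y_c = 2.71 m

At critical depth, Q² T / (g A³) = 1, i.e. A³/T = Q²/g = 97.6²/9.81 = 971.
Try y = 1.96 m: A³/T = 269.5 — low.
Try y = 3.27 m: A³/T = 2072 — high.
Try y = 2.71 m: A³/T = 964.2 — close enough.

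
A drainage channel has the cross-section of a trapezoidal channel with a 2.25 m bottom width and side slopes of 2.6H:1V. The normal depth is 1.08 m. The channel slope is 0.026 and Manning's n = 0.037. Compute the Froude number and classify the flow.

supercritical

With bottom width b = 2.25 m and side slope z = 2.6: A = (b + zy)y = (2.25 + 2.6×1.08)×1.08 = 5.463 m²; P = b + 2y√(1+z²) = 2.25 + 2×1.08×2.786 = 8.267 m.
Hydraulic radius R = A/P = 5.463/8.267 = 0.6608 m.
V = (1/n) R^(2/3) √S = (1/0.037) × 0.6608^(2/3) × √0.026 = 3.306 m/s. Hydraulic depth D_h = A/T = 5.463/7.866 = 0.6945 m.
Froude number Fr = V/√(g·D_h) = 3.306/√(9.81×0.6945) = 1.27, which is greater than 1, so the flow is supercritical.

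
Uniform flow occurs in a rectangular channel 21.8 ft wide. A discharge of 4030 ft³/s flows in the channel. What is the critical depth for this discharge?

For a rectangular channel, critical depth y_c = (q²/g)^(1/3) where q = Q/b = 4030/21.8 = 184.9 ft²/s.
So y_c = (184.9²/32.2)^(1/3) = 10.2 ft.

y_c = 10.2 ft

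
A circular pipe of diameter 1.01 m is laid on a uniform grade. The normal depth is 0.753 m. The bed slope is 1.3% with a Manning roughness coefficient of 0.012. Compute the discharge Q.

Q = 2.75 m³/s

For a circular section of diameter D = 1.01 m at depth y = 0.753 m, the central angle is θ = 2 arccos(1 − 2y/D) = 4.168 rad. Then A = (D²/8)(θ − sin θ) = 0.6406 m² and P = Dθ/2 = 2.105 m.
Hydraulic radius R = A/P = 0.6406/2.105 = 0.3043 m.
Manning's equation: Q = (1/n) A R^(2/3) S^(1/2) = (1/0.012) × 0.6406 × 0.3043^(2/3) × 0.013^(1/2) = 2.75 m³/s.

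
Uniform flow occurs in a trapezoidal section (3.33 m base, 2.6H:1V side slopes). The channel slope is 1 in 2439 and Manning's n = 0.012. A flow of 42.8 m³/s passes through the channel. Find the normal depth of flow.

y_n = 2.28 m

Manning's equation rearranged: A R^(2/3) = nQ / (1·√S) = 0.012 × 42.8 / (√0.00041) = 25.36.
Try y = 2.66 m: A R^(2/3) = 35.74 — over.
Try y = 1.63 m: A R^(2/3) = 12.29 — short.
Try y = 2.28 m: A R^(2/3) = 25.36 — matches.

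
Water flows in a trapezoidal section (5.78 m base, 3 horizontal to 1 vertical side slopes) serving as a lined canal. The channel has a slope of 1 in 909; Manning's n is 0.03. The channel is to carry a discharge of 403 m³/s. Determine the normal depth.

y_n = 6.39 m

Manning's equation rearranged: A R^(2/3) = nQ / (1·√S) = 0.03 × 403 / (√0.0011) = 364.5.
At y = 7.07 m: A R^(2/3) = 463 — over.
At y = 5.34 m: A R^(2/3) = 239.1 — short.
At y = 6.39 m: A R^(2/3) = 364.1 — ≈ 364.5.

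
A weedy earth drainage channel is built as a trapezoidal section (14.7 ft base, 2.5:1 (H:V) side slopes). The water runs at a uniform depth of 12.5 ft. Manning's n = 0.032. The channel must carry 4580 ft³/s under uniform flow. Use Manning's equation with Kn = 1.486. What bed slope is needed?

S = 0.0022

With bottom width b = 14.7 ft and side slope z = 2.5: A = (b + zy)y = (14.7 + 2.5×12.5)×12.5 = 574.4 ft²; P = b + 2y√(1+z²) = 14.7 + 2×12.5×2.693 = 82.01 ft.
Hydraulic radius R = A/P = 574.4/82.01 = 7.003 ft.
From Manning's equation, S = [nQ / (1.486 A R^(2/3))]² = [0.032 × 4580 / (1.486 × 574.4 × 7.003^(2/3))]² = 0.0022.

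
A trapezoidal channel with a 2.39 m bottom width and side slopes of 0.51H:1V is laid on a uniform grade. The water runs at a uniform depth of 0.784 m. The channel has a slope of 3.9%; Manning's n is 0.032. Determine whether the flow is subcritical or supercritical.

supercritical

With bottom width b = 2.39 m and side slope z = 0.51: A = (b + zy)y = (2.39 + 0.51×0.784)×0.784 = 2.187 m²; P = b + 2y√(1+z²) = 2.39 + 2×0.784×1.123 = 4.15 m.
Hydraulic radius R = A/P = 2.187/4.15 = 0.527 m.
V = (1/n) R^(2/3) √S = (1/0.032) × 0.527^(2/3) × √0.039 = 4.027 m/s. Hydraulic depth D_h = A/T = 2.187/3.19 = 0.6857 m.
Froude number Fr = V/√(g·D_h) = 4.027/√(9.81×0.6857) = 1.55, which is greater than 1, so the flow is supercritical.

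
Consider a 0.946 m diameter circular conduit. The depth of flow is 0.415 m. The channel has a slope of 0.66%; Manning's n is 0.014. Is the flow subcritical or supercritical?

For a circular section of diameter D = 0.946 m at depth y = 0.415 m, the central angle is θ = 2 arccos(1 − 2y/D) = 2.896 rad. Then A = (D²/8)(θ − sin θ) = 0.2967 m² and P = Dθ/2 = 1.37 m.
Hydraulic radius R = A/P = 0.2967/1.37 = 0.2166 m.
V = (1/n) R^(2/3) √S = (1/0.014) × 0.2166^(2/3) × √0.0066 = 2.093 m/s. Hydraulic depth D_h = A/T = 0.2967/0.9389 = 0.316 m.
Froude number Fr = V/√(g·D_h) = 2.093/√(9.81×0.316) = 1.19, which is greater than 1, so the flow is supercritical.

supercritical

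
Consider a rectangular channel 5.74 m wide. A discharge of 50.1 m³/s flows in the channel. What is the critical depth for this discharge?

y_c = 1.98 m

For a rectangular channel, critical depth y_c = (q²/g)^(1/3) where q = Q/b = 50.1/5.74 = 8.728 m²/s.
So y_c = (8.728²/9.81)^(1/3) = 1.98 m.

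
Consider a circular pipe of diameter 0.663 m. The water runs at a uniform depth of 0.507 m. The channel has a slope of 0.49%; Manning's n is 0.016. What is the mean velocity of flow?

V = 1.5 m/s

For a circular section of diameter D = 0.663 m at depth y = 0.507 m, the central angle is θ = 2 arccos(1 − 2y/D) = 4.257 rad. Then A = (D²/8)(θ − sin θ) = 0.2833 m² and P = Dθ/2 = 1.411 m.
Hydraulic radius R = A/P = 0.2833/1.411 = 0.2007 m.
From Manning's equation, V = (1/n) R^(2/3) S^(1/2) = (1/0.016) × 0.2007^(2/3) × 0.0049^(1/2) = 1.5 m/s.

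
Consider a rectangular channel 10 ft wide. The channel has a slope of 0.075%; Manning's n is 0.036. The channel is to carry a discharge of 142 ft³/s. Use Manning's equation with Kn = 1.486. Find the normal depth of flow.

Manning's equation rearranged: A R^(2/3) = nQ / (1.486·√S) = 0.036 × 142 / (1.486 × √0.00075) = 125.6.
Trying y = 8.1 ft: A R^(2/3) = 171.9 — high.
Trying y = 4.44 ft: A R^(2/3) = 78.52 — low.
Trying y = 6.33 ft: A R^(2/3) = 125.6 — matches.

y_n = 6.33 ft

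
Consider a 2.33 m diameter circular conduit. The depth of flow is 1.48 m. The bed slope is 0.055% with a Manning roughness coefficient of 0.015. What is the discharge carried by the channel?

For a circular section of diameter D = 2.33 m at depth y = 1.48 m, the central angle is θ = 2 arccos(1 − 2y/D) = 3.689 rad. Then A = (D²/8)(θ − sin θ) = 2.857 m² and P = Dθ/2 = 4.298 m.
Hydraulic radius R = A/P = 2.857/4.298 = 0.6647 m.
Manning's equation: Q = (1/n) A R^(2/3) S^(1/2) = (1/0.015) × 2.857 × 0.6647^(2/3) × 0.00055^(1/2) = 3.4 m³/s.

Q = 3.4 m³/s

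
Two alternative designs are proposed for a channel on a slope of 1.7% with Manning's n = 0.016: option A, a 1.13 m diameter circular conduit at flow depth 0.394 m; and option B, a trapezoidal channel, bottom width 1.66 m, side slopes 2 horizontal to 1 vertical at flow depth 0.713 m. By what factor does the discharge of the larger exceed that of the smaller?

11.5

Channel A: For a circular section of diameter D = 1.13 m at depth y = 0.394 m, the central angle is θ = 2 arccos(1 − 2y/D) = 2.527 rad. Then A = (D²/8)(θ − sin θ) = 0.3112 m² and P = Dθ/2 = 1.428 m. Hydraulic radius R = A/P = 0.3112/1.428 = 0.218 m. Q_A = (1/0.016)·0.3112·0.218^(2/3)·√0.017 = 0.9186 m³/s.
Channel B: With bottom width b = 1.66 m and side slope z = 2: A = (b + zy)y = (1.66 + 2×0.713)×0.713 = 2.2 m²; P = b + 2y√(1+z²) = 1.66 + 2×0.713×2.236 = 4.849 m. Hydraulic radius R = A/P = 2.2/4.849 = 0.4538 m. Q_B = (1/0.016)·2.2·0.4538^(2/3)·√0.017 = 10.59 m³/s.
The larger discharge is 10.59 m³/s and the smaller is 0.9186 m³/s; the ratio is 11.5.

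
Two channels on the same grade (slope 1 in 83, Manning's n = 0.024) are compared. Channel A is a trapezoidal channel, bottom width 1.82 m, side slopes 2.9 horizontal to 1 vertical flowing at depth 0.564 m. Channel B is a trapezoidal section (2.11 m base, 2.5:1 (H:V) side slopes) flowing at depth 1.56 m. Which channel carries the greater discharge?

Channel A: With bottom width b = 1.82 m and side slope z = 2.9: A = (b + zy)y = (1.82 + 2.9×0.564)×0.564 = 1.949 m²; P = b + 2y√(1+z²) = 1.82 + 2×0.564×3.068 = 5.28 m. Hydraulic radius R = A/P = 1.949/5.28 = 0.3691 m. Q_A = (1/0.024)·1.949·0.3691^(2/3)·√0.01205 = 4.587 m³/s.
Channel B: With bottom width b = 2.11 m and side slope z = 2.5: A = (b + zy)y = (2.11 + 2.5×1.56)×1.56 = 9.376 m²; P = b + 2y√(1+z²) = 2.11 + 2×1.56×2.693 = 10.51 m. Hydraulic radius R = A/P = 9.376/10.51 = 0.892 m. Q_B = (1/0.024)·9.376·0.892^(2/3)·√0.01205 = 39.73 m³/s.
Q_A = 4.587 m³/s vs Q_B = 39.73 m³/s, so channel B carries more.

channel B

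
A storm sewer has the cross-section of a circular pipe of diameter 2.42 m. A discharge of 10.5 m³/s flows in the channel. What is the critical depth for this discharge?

y_c = 1.49 m

At critical depth, Q² T / (g A³) = 1, i.e. A³/T = Q²/g = 10.5²/9.81 = 11.24.
At y = 1.22 m: A³/T = 5.187 — short.
At y = 1.49 m: A³/T = 11.14 — matches.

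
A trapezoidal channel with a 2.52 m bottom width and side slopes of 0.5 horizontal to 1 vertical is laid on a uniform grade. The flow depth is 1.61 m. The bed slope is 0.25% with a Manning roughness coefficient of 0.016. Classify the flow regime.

With bottom width b = 2.52 m and side slope z = 0.5: A = (b + zy)y = (2.52 + 0.5×1.61)×1.61 = 5.353 m²; P = b + 2y√(1+z²) = 2.52 + 2×1.61×1.118 = 6.12 m.
Hydraulic radius R = A/P = 5.353/6.12 = 0.8747 m.
V = (1/n) R^(2/3) √S = (1/0.016) × 0.8747^(2/3) × √0.0025 = 2.858 m/s. Hydraulic depth D_h = A/T = 5.353/4.13 = 1.296 m.
Froude number Fr = V/√(g·D_h) = 2.858/√(9.81×1.296) = 0.802, which is less than 1, so the flow is subcritical.

subcritical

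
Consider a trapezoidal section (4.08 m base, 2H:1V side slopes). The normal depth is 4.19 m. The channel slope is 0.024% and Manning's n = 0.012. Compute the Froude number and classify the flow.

With bottom width b = 4.08 m and side slope z = 2: A = (b + zy)y = (4.08 + 2×4.19)×4.19 = 52.21 m²; P = b + 2y√(1+z²) = 4.08 + 2×4.19×2.236 = 22.82 m.
Hydraulic radius R = A/P = 52.21/22.82 = 2.288 m.
V = (1/n) R^(2/3) √S = (1/0.012) × 2.288^(2/3) × √0.00024 = 2.242 m/s. Hydraulic depth D_h = A/T = 52.21/20.84 = 2.505 m.
Froude number Fr = V/√(g·D_h) = 2.242/√(9.81×2.505) = 0.452, which is less than 1, so the flow is subcritical.

subcritical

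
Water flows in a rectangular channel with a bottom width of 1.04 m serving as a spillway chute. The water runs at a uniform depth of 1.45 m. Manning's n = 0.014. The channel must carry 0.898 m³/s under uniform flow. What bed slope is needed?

S = 0.00025

Flow area A = b·y = 1.04 × 1.45 = 1.508 m². Wetted perimeter P = b + 2y = 1.04 + 2×1.45 = 3.94 m.
Hydraulic radius R = A/P = 1.508/3.94 = 0.3827 m.
From Manning's equation, S = [nQ / (1 A R^(2/3))]² = [0.014 × 0.898 / (1 × 1.508 × 0.3827^(2/3))]² = 0.00025.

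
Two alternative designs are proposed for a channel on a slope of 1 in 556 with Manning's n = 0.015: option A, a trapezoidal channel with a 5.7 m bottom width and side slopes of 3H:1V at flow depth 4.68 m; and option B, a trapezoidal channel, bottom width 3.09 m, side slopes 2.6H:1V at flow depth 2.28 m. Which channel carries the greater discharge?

Channel A: With bottom width b = 5.7 m and side slope z = 3: A = (b + zy)y = (5.7 + 3×4.68)×4.68 = 92.38 m²; P = b + 2y√(1+z²) = 5.7 + 2×4.68×3.162 = 35.3 m. Hydraulic radius R = A/P = 92.38/35.3 = 2.617 m. Q_A = (1/0.015)·92.38·2.617^(2/3)·√0.001799 = 496 m³/s.
Channel B: With bottom width b = 3.09 m and side slope z = 2.6: A = (b + zy)y = (3.09 + 2.6×2.28)×2.28 = 20.56 m²; P = b + 2y√(1+z²) = 3.09 + 2×2.28×2.786 = 15.79 m. Hydraulic radius R = A/P = 20.56/15.79 = 1.302 m. Q_B = (1/0.015)·20.56·1.302^(2/3)·√0.001799 = 69.31 m³/s.
Q_A = 496 m³/s vs Q_B = 69.31 m³/s, so channel A carries more.

channel A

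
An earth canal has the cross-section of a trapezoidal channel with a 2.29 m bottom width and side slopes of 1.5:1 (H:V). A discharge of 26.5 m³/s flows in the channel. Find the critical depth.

At critical depth, Q² T / (g A³) = 1, i.e. A³/T = Q²/g = 26.5²/9.81 = 71.59.
Trying y = 1.29 m: A³/T = 26.28 — short.
Trying y = 2 m: A³/T = 142.9 — over.
Trying y = 1.68 m: A³/T = 71.99 — ≈ 71.59.

y_c = 1.68 m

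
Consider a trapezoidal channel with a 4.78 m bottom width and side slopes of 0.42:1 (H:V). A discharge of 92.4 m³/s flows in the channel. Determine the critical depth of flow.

y_c = 3.06 m

At critical depth, Q² T / (g A³) = 1, i.e. A³/T = Q²/g = 92.4²/9.81 = 870.3.
Trying y = 2.58 m: A³/T = 498.4 — short.
Trying y = 3.7 m: A³/T = 1632 — over.
Trying y = 3.06 m: A³/T = 869.7 — ≈ 870.3.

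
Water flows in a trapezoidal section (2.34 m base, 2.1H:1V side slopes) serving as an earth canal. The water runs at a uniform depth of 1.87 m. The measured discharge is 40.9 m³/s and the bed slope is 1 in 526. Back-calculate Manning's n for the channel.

With bottom width b = 2.34 m and side slope z = 2.1: A = (b + zy)y = (2.34 + 2.1×1.87)×1.87 = 11.72 m²; P = b + 2y√(1+z²) = 2.34 + 2×1.87×2.326 = 11.04 m.
Hydraulic radius R = A/P = 11.72/11.04 = 1.062 m.
Rearranging Manning's equation: n = (1/Q) A R^(2/3) S^(1/2) = (1/40.9) × 11.72 × 1.062^(2/3) × √0.001901 = 0.013.

n = 0.013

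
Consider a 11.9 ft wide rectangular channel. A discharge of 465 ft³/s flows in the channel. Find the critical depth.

For a rectangular channel, critical depth y_c = (q²/g)^(1/3) where q = Q/b = 465/11.9 = 39.08 ft²/s.
So y_c = (39.08²/32.2)^(1/3) = 3.62 ft.

y_c = 3.62 ft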